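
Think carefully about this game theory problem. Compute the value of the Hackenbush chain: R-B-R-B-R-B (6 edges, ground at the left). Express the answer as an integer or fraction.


Edges (from ground): R-B-R-B-R-B
By Berlekamp's sign-expansion rule, a Blue-Red Hackenbush stalk has the value of the surreal number whose sign sequence is the edge sequence with B -> + and R -> -.
Sign sequence: -+-+-+
Trace the sign expansion in the surreal number tree, starting from 0:
Edge 1: R (sign -) -> bounds (-inf, 0), value = -1
Edge 2: B (sign +) -> bounds (-1, 0), value = -1/2
Edge 3: R (sign -) -> bounds (-1, -1/2), value = -3/4
Edge 4: B (sign +) -> bounds (-3/4, -1/2), value = -5/8
Edge 5: R (sign -) -> bounds (-3/4, -5/8), value = -11/16
Edge 6: B (sign +) -> bounds (-11/16, -5/8), value = -21/32
Game value = -21/32

-21/32


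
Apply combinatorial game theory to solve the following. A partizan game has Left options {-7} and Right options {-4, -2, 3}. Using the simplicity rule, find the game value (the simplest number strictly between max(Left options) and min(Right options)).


Left options: {-7}, max = -7
Right options: {-4, -2, 3}, min = -4
All options are numbers and max(Left) < min(Right), so by the simplicity theorem the value is the simplest (earliest-born) number strictly between -7 and -4.
Integers -6 through -5 all lie strictly between -7 and -4.
Among integers, the simplest (lowest birthday = smallest |n|; 0 is born on day 0, +-n on day n) is -5.
No non-integer in the interval can be simpler: if x is a non-integer in the interval, then floor(x) or ceil(x) also lies in the interval (the interval contains an integer), and both are proper prefixes of x's sign expansion, i.e. born earlier. So the game value is -5.
Game value = -5

-5


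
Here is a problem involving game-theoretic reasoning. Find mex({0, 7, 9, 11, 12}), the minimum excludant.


Set = {0, 7, 9, 11, 12}
0 is in the set.
1 is NOT in the set. This is the mex.
mex = 1

1


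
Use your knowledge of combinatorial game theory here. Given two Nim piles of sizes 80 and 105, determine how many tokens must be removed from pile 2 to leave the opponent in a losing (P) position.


Piles: 80 and 105
Current XOR: 80 XOR 105 = 57 (non-zero, so this is an N-position).
To make the XOR zero, we need to find a move that balances the piles.
For pile 2 (size 105): target = 105 XOR 57 = 80
We reduce pile 2 from 105 to 80.
Tokens removed: 105 - 80 = 25
Verification: 80 XOR 80 = 0

25


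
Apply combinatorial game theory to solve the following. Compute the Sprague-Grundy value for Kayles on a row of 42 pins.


Kayles: a move removes 1 or 2 adjacent pins from a contiguous row.
Removing pins from a row of k leaves two independent rows (a, b) with a + b = k - 1 (one pin) or a + b = k - 2 (two pins); an end removal gives a = 0.
By Sprague-Grundy, G(k) = mex{ G(a) XOR G(b) } over all these splits. G(0) = 0.
G(1): splits (0,0):0^0=0 -> mex({0}) = 1
G(2): splits (0,1):0^1=1 (0,0):0^0=0 -> mex({0, 1}) = 2
G(3): splits (0,2):0^2=2 (1,1):1^1=0 (0,1):0^1=1 -> mex({0, 1, 2}) = 3
G(4): splits (0,3):0^3=3 (1,2):1^2=3 (0,2):0^2=2 (1,1):1^1=0 -> mex({0, 2, 3}) = 1
G(5): splits (0,4):0^1=1 (1,3):1^3=2 (2,2):2^2=0 (0,3):0^3=3 (1,2):1^2=3 -> mex({0, 1, 2, 3}) = 4
G(6) = mex({0, 1, 2, 4}) = 3
G(7) = mex({0, 1, 3, 4, 5}) = 2
G(8) = mex({0, 2, 3, 5, 6}) = 1
G(9) = mex({0, 1, 2, 3, 6, 7}) = 4
G(10) = mex({0, 1, 3, 4, 5, 7}) = 2
G(11) = mex({0, 1, 2, 3, 4, 5}) = 6
G(12) = mex({0, 1, 2, 3, 5, 6, 7}) = 4
G(13) = mex({0, 2, 3, 4, 6, 7}) = 1
G(14) = mex({0, 1, 4, 5, 6, 7}) = 2
G(15) = mex({0, 1, 2, 3, 4, 5, 6}) = 7
G(16) = mex({0, 2, 3, 5, 6, 7}) = 1
G(17) = mex({0, 1, 2, 3, 5, 6, 7}) = 4
G(18) = mex({0, 1, 2, 4, 5, 6}) = 3
G(19) = mex({0, 1, 3, 4, 5, 7}) = 2
G(20) = mex({0, 2, 3, 4, 5, 6, 7}) = 1
G(21) = mex({0, 1, 2, 3, 5, 6, 7}) = 4
G(22) = mex({0, 1, 2, 3, 4, 5, 7}) = 6
G(23) = mex({0, 1, 2, 3, 4, 5, 6}) = 7
G(24) = mex({0, 1, 2, 3, 5, 6, 7}) = 4
G(25) = mex({0, 2, 3, 4, 6, 7}) = 1
G(26) = mex({0, 1, 3, 4, 5, 6, 7}) = 2
G(27) = mex({0, 1, 2, 3, 4, 5, 6, 7}) = 8
G(28) = mex({0, 1, 2, 3, 4, 6, 7, 8}) = 5
G(29) = mex({0, 1, 2, 3, 5, 6, 7, 8, 9}) = 4
G(30) = mex({0, 1, 2, 3, 4, 5, 6, 9, 10}) = 7
G(31) = mex({0, 1, 3, 4, 5, 7, 10, 11}) = 2
G(32) = mex({0, 2, 3, 4, 5, 6, 7, 9, 11}) = 1
G(33) = mex({0, 1, 2, 3, 4, 5, 6, 7, 9, 12}) = 8
G(34) = mex({0, 1, 2, 3, 4, 5, 7, 8, 11, 12}) = 6
G(35) = mex({0, 1, 2, 3, 4, 5, 6, 8, 9, 10, 11}) = 7
G(36) = mex({0, 1, 2, 3, 5, 6, 7, 9, 10}) = 4
G(37) = mex({0, 2, 3, 4, 6, 7, 9, 10, 11, 12}) = 1
G(38) = mex({0, 1, 3, 4, 5, 6, 7, 9, 10, 11, 12}) = 2
G(39) = mex({0, 1, 2, 4, 5, 6, 7, 9, 10, 12, 14}) = 3
G(40) = mex({0, 2, 3, 4, 6, 7, 11, 12, 14}) = 1
G(41) = mex({0, 1, 2, 3, 5, 6, 7, 9, 10, 11, 12}) = 4
G(42) = mex({0, 1, 2, 3, 4, 5, 6, 9, 10}) = 7
Therefore G(42) = 7.

7


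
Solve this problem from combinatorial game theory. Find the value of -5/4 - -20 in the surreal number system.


x = -5/4, y = -20
Converting to common denominator: 4
x = -5/4, y = -80/4
x - y = -5/4 - -20 = 75/4

75/4


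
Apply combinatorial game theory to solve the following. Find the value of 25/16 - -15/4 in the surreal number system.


x = 25/16, y = -15/4
Converting to common denominator: 16
x = 25/16, y = -60/16
x - y = 25/16 - -15/4 = 85/16

85/16


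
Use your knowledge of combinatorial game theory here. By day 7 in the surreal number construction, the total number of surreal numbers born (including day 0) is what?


Day 0: {|} = 0 is born. Count = 1.
Day n: the number of surreal numbers born by day n is 2^(n+1) - 1.
By day 0: 2^1 - 1 = 1
By day 1: 2^2 - 1 = 3
By day 2: 2^3 - 1 = 7
By day 3: 2^4 - 1 = 15
By day 4: 2^5 - 1 = 31
By day 5: 2^6 - 1 = 63
By day 6: 2^7 - 1 = 127
By day 7: 2^8 - 1 = 255
By day 7: 255 surreal numbers.

255


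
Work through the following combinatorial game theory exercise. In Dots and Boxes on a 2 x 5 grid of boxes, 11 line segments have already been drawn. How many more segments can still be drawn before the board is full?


Grid: 2 x 5 boxes, i.e. 3 rows and 6 columns of dots.
Horizontal edges: (rows + 1) * cols = 3 * 5 = 15
Vertical edges: rows * (cols + 1) = 2 * 6 = 12
Total edges: 15 + 12 = 27
Edges drawn: 11
Remaining: 27 - 11 = 16

16


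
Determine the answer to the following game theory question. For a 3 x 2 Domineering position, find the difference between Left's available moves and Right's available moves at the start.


Board is 3 x 2 (rows x cols).
Left (vertical) placements: (rows-1) * cols = 2 * 2 = 4
Right (horizontal) placements: rows * (cols-1) = 3 * 1 = 3
Advantage = Left - Right = 4 - 3 = 1

1


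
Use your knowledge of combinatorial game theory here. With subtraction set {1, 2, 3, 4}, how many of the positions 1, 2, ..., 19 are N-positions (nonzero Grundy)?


Subtraction set S = {1, 2, 3, 4}, so G(n) = n mod 5.
G(n) = 0 when n is a multiple of 5.
Multiples of 5 in [1, 19]: 3
N-positions (nonzero Grundy) = 19 - 3 = 16

16


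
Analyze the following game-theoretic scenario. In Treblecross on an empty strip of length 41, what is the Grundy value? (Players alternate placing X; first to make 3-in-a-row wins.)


Treblecross: place X on empty cells; 3-in-a-row wins.
Playing within two cells of an existing X lets the opponent win at once, so sensible play treats the cells i-2..i+2 around each X as dead. The player left with no safe cell loses, so this is a normal-play take-away game on strips of safe cells.
Placing X at cell i (0-indexed) of a strip of k safe cells leaves independent strips of sizes max(0, i-2) and max(0, k-i-3). Hence G(k) = mex{ G(max(0,i-2)) XOR G(max(0,k-i-3)) : 0 <= i < k }, with G(0) = 0.
G(1): splits (0,0):0^0=0 -> mex({0}) = 1
G(2): splits (0,0):0^0=0 -> mex({0}) = 1
G(3): splits (0,0):0^0=0 -> mex({0}) = 1
G(4): splits (0,1):0^1=1 (0,0):0^0=0 -> mex({0, 1}) = 2
G(5): splits (0,2):0^1=1 (0,1):0^1=1 (0,0):0^0=0 -> mex({0, 1}) = 2
G(6) = mex({1}) = 0
G(7) = mex({0, 1, 2}) = 3
G(8) = mex({0, 1, 2}) = 3
G(9) = mex({0, 2}) = 1
G(10) = mex({0, 2, 3}) = 1
G(11) = mex({0, 3}) = 1
G(12) = mex({1, 3}) = 0
G(13) = mex({0, 1, 2, 3}) = 4
G(14) = mex({0, 1, 2}) = 3
G(15) = mex({0, 1, 2}) = 3
G(16) = mex({0, 1, 2, 4}) = 3
G(17) = mex({0, 1, 3, 4}) = 2
G(18) = mex({0, 1, 3, 4}) = 2
G(19) = mex({0, 1, 3, 5}) = 2
G(20) = mex({0, 1, 2, 3, 5}) = 4
G(21) = mex({0, 1, 2, 3, 5}) = 4
G(22) = mex({1, 2, 6}) = 0
G(23) = mex({0, 1, 2, 3, 4, 6}) = 5
G(24) = mex({0, 1, 2, 3, 4}) = 5
G(25) = mex({0, 1, 3, 4, 7}) = 2
G(26) = mex({0, 1, 3, 4, 5, 7}) = 2
G(27) = mex({0, 1, 3, 5}) = 2
G(28) = mex({0, 1, 2, 5}) = 3
G(29) = mex({0, 1, 2, 4, 5, 6}) = 3
G(30) = mex({1, 2, 4, 6}) = 0
G(31) = mex({0, 1, 2, 3, 4, 6}) = 5
G(32) = mex({1, 2, 3, 4, 7}) = 0
G(33) = mex({0, 3, 7}) = 1
G(34) = mex({0, 2, 3, 5, 7}) = 1
G(35) = mex({0, 2, 3, 5, 6}) = 1
G(36) = mex({0, 1, 2, 5, 6}) = 3
G(37) = mex({0, 1, 2, 4, 5, 6}) = 3
G(38) = mex({0, 1, 2, 4}) = 3
G(39) = mex({0, 1, 2, 3, 4, 7}) = 5
G(40) = mex({0, 1, 2, 3, 4, 5, 7}) = 6
G(41) = mex({0, 1, 2, 3, 5, 7}) = 4
Therefore G(41) = 4.

4


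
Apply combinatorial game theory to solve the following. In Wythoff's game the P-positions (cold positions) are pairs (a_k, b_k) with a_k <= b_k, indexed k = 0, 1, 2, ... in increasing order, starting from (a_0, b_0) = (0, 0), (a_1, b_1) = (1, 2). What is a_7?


By Wythoff's theorem, a_k = floor(k * phi) and b_k = floor(k * phi^2) = a_k + k, where phi = (1 + sqrt(5))/2 is the golden ratio.
phi = (1 + sqrt(5))/2 = 1.618034
k = 7
k * phi = 7 * 1.618034 = 11.326238
a_7 = floor(k * phi) = 11

11


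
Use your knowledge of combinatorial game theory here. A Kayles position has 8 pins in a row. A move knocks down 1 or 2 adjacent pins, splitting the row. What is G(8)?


Kayles: a move removes 1 or 2 adjacent pins from a contiguous row.
Removing pins from a row of k leaves two independent rows (a, b) with a + b = k - 1 (one pin) or a + b = k - 2 (two pins); an end removal gives a = 0.
By Sprague-Grundy, G(k) = mex{ G(a) XOR G(b) } over all these splits. G(0) = 0.
G(1): splits (0,0):0^0=0 -> mex({0}) = 1
G(2): splits (0,1):0^1=1 (0,0):0^0=0 -> mex({0, 1}) = 2
G(3): splits (0,2):0^2=2 (1,1):1^1=0 (0,1):0^1=1 -> mex({0, 1, 2}) = 3
G(4): splits (0,3):0^3=3 (1,2):1^2=3 (0,2):0^2=2 (1,1):1^1=0 -> mex({0, 2, 3}) = 1
G(5): splits (0,4):0^1=1 (1,3):1^3=2 (2,2):2^2=0 (0,3):0^3=3 (1,2):1^2=3 -> mex({0, 1, 2, 3}) = 4
G(6) = mex({0, 1, 2, 4}) = 3
G(7) = mex({0, 1, 3, 4, 5}) = 2
G(8) = mex({0, 2, 3, 5, 6}) = 1
Therefore G(8) = 1.

1


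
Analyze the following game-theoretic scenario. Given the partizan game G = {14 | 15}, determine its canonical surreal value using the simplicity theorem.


Left options: {14}, max = 14
Right options: {15}, min = 15
All options are numbers and max(Left) < min(Right), so by the simplicity theorem the value is the simplest (earliest-born) number strictly between 14 and 15.
No integer lies strictly between 14 and 15, so the value is the dyadic rational m/2^k in the interval with the smallest k (then m odd); search k = 1, 2, ...:
Denominator 2: 29/2 lies strictly between 14 and 15 -- found.
The simplest number in the interval is 29/2.
Game value = 29/2

29/2


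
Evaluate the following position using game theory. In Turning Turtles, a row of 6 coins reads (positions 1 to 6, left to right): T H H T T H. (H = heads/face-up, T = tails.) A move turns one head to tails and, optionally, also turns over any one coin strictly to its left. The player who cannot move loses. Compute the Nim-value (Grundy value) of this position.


Coins: T H H T T H
Key fact: a single head at position k behaves exactly like a Nim heap of size k (turning it to T and optionally flipping a coin at j < k corresponds to moving the heap from k to j, or to 0), and heads combine as a disjunctive sum (two heads at the same place would cancel, matching j XOR j = 0). So the Nim-value is the XOR of the 1-indexed positions of the heads.
Face-up positions (1-indexed): [2, 3, 6]
XOR 0 with 2: 0 XOR 2 = 2
XOR 2 with 3: 2 XOR 3 = 1
XOR 1 with 6: 1 XOR 6 = 7
Nim-value = 7

7


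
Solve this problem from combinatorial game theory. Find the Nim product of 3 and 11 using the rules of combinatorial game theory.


Nim multiplication is bilinear over XOR: (u XOR v) * w = (u*w) XOR (v*w).
So we split each operand into its bit components and XOR the pairwise Nim products.
3 = 1 + 2 (as XOR of powers of 2).
11 = 1 + 2 + 8 (as XOR of powers of 2).
Using the standard Nim-product table on single bits:
  2*2 = 3,   2*4 = 8,   2*8 = 12,
  4*4 = 6,   4*8 = 11,  8*8 = 13,
and  1*x = x (identity), k*l = l*k (commutative).
Pairwise Nim products:
  1 * 1 = 1
  1 * 2 = 2
  1 * 8 = 8
  2 * 1 = 2
  2 * 2 = 3
  2 * 8 = 12
XOR them: 1 XOR 2 XOR 8 XOR 2 XOR 3 XOR 12 = 6.
Result: 3 * 11 = 6 (in Nim).

6


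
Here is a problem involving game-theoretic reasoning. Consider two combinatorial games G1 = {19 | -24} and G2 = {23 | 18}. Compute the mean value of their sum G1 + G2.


G1 = {19 | -24}, G2 = {23 | 18}
Each is a switch {a | b} with numbers a > b; its mean value is (a + b)/2, and mean value is additive over game sums: m(G1 + G2) = m(G1) + m(G2).
Mean of G1 = (19 + (-24))/2 = -5/2 = -5/2
Mean of G2 = (23 + (18))/2 = 41/2 = 41/2
Mean of G1 + G2 = -5/2 + 41/2 = 18

18


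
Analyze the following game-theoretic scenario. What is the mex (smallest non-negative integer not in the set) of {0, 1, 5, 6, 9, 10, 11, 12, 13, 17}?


Set = {0, 1, 5, 6, 9, 10, 11, 12, 13, 17}
0 is in the set.
1 is in the set.
2 is NOT in the set. This is the mex.
mex = 2

2


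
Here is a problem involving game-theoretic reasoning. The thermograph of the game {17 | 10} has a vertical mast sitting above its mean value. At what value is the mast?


Game = {17 | 10}, a switch {a | b} with numbers a > b.
Its thermograph has left wall a - t and right wall b + t, which meet at t = (a - b)/2, where both equal (a + b)/2. So the mast (mean value) is at (a + b)/2.
Mean = (17 + (10))/2 = 27/2 = 27/2

27/2


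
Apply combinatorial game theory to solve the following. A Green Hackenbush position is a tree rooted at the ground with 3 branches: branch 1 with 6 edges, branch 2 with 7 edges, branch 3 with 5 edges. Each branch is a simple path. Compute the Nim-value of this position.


The tree has 3 branches from the ground vertex.
In Green Hackenbush, the Nim-value of a simple path of length k is k.
Branch 1: length 6, Nim-value = 6
Branch 2: length 7, Nim-value = 7
Branch 3: length 5, Nim-value = 5
Total Nim-value = XOR of all branch values:
0 XOR 6 = 6
6 XOR 7 = 1
1 XOR 5 = 4
Nim-value of the tree = 4

4


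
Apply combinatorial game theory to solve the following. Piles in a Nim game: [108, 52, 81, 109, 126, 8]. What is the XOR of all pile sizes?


We need the XOR (exclusive or) of all pile sizes.
After XOR-ing pile 1 (size 108): 0 XOR 108 = 108
After XOR-ing pile 2 (size 52): 108 XOR 52 = 88
After XOR-ing pile 3 (size 81): 88 XOR 81 = 9
After XOR-ing pile 4 (size 109): 9 XOR 109 = 100
After XOR-ing pile 5 (size 126): 100 XOR 126 = 26
After XOR-ing pile 6 (size 8): 26 XOR 8 = 18
The Nim-value of this position is 18.

18


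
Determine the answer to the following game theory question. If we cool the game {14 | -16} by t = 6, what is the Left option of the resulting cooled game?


Original game: {14 | -16} (a switch {a | b} with a > b).
Cooling by t (for t below the temperature (a - b)/2 = 15) taxes each move by t: {a | b} cooled by t is {a - t | b + t}.
Cooling amount: t = 6
Cooled Left option: 14 - 6 = 8
Cooled Right option: -16 + 6 = -10
Cooled game: {8 | -10}
Left option = 8

8


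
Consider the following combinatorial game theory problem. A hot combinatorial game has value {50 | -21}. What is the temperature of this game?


The game is {50 | -21}, a switch {a | b} with numbers a > b.
Cooling {a | b} by t gives {a - t | b + t}, which stops being hot when a - t = b + t, i.e. at t = (a - b)/2. So the temperature of a switch is (a - b)/2.
Temperature = (Left option - Right option) / 2
= (50 - (-21)) / 2
= 71 / 2
= 71/2

71/2


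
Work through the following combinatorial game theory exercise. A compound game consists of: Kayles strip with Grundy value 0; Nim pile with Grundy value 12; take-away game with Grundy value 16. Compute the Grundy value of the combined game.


By the Sprague-Grundy theorem, the Grundy value of a sum of games is the XOR of individual Grundy values.
Kayles strip: Grundy value = 0. Running XOR: 0 XOR 0 = 0
Nim pile: Grundy value = 12. Running XOR: 0 XOR 12 = 12
take-away game: Grundy value = 16. Running XOR: 12 XOR 16 = 28
The combined Grundy value is 28.

28


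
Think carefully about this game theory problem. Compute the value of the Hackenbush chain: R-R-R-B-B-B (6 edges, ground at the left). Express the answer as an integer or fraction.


Edges (from ground): R-R-R-B-B-B
By Berlekamp's sign-expansion rule, a Blue-Red Hackenbush stalk has the value of the surreal number whose sign sequence is the edge sequence with B -> + and R -> -.
Sign sequence: ---+++
Trace the sign expansion in the surreal number tree, starting from 0:
Edge 1: R (sign -) -> bounds (-inf, 0), value = -1
Edge 2: R (sign -) -> bounds (-inf, -1), value = -2
Edge 3: R (sign -) -> bounds (-inf, -2), value = -3
Edge 4: B (sign +) -> bounds (-3, -2), value = -5/2
Edge 5: B (sign +) -> bounds (-5/2, -2), value = -9/4
Edge 6: B (sign +) -> bounds (-9/4, -2), value = -17/8
Game value = -17/8

-17/8


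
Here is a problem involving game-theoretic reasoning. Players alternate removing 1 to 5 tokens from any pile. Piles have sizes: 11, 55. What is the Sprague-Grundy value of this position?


Subtraction set: {1, 2, 3, 4, 5}
For this subtraction set, G(n) = n mod 6 (period = max + 1 = 6).
Pile 1 (size 11): G(11) = 11 mod 6 = 5
Pile 2 (size 55): G(55) = 55 mod 6 = 1
Total Grundy value = XOR of all: 5 XOR 1 = 4

4


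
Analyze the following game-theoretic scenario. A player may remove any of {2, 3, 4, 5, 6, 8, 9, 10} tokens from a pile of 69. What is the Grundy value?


The subtraction set is S = {2, 3, 4, 5, 6, 8, 9, 10}.
G(k) = mex{ G(k - s) : s in S, s <= k }. We compute iteratively: G(0) = 0.
G(1) = mex({}) = 0
G(2) = mex({0}) = 1
G(3) = mex({0}) = 1
G(4) = mex({0, 1}) = 2
G(5) = mex({0, 1}) = 2
G(6) = mex({0, 1, 2}) = 3
G(7) = mex({0, 1, 2}) = 3
G(8) = mex({0, 1, 2, 3}) = 4
G(9) = mex({0, 1, 2, 3}) = 4
G(10) = mex({0, 1, 2, 3, 4}) = 5
G(11) = mex({0, 1, 2, 3, 4}) = 5
G(12) = mex({1, 2, 3, 4, 5}) = 0
G(13) = mex({1, 2, 3, 4, 5}) = 0
G(14) = mex({0, 2, 3, 4, 5}) = 1
G(15) = mex({0, 2, 3, 4, 5}) = 1
G(16) = mex({0, 1, 3, 4, 5}) = 2
G(17) = mex({0, 1, 3, 4, 5}) = 2
G(18) = mex({0, 1, 2, 4, 5}) = 3
G(19) = mex({0, 1, 2, 4, 5}) = 3
G(20) = mex({0, 1, 2, 3, 5}) = 4
G(21) = mex({0, 1, 2, 3, 5}) = 4
Observe that G(12)..G(21) = 0, 0, 1, 1, 2, 2, 3, 3, 4, 4 repeats G(0)..G(9) = 0, 0, 1, 1, 2, 2, 3, 3, 4, 4.
For k >= max(S) = 10, G(k) is determined by the previous 10 values G(k-10)..G(k-1); a window of 10 consecutive values has recurred shifted by 12, so by induction G(k + 12) = G(k) for all k >= 0: the sequence is periodic from the start with period 12.
One period: G(0..11) = 0, 0, 1, 1, 2, 2, 3, 3, 4, 4, 5, 5.
69 mod 12 = 9, so G(69) = G(9) = 4.

4


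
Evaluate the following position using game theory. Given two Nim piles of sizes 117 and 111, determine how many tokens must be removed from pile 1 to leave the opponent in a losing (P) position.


Piles: 117 and 111
Current XOR: 117 XOR 111 = 26 (non-zero, so this is an N-position).
To make the XOR zero, we need to find a move that balances the piles.
For pile 1 (size 117): target = 117 XOR 26 = 111
We reduce pile 1 from 117 to 111.
Tokens removed: 117 - 111 = 6
Verification: 111 XOR 111 = 0

6


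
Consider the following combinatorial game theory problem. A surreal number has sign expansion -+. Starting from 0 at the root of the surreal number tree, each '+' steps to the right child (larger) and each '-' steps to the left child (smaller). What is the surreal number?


Sign expansion: -+
Rule: track bounds (lo, hi), initially (-inf, +inf). On '+', the current value becomes lo and we move to the simplest number in (value, hi): value + 1 if hi = +inf, otherwise the midpoint (value + hi)/2. On '-', the current value becomes hi and we move to value - 1 if lo = -inf, otherwise the midpoint (lo + value)/2.
Start at 0.
Step 1: sign = -, move left. Bounds: (-inf, 0). Value = -1
Step 2: sign = +, move right. Bounds: (-1, 0). Value = -1/2
The surreal number with sign expansion -+ is -1/2.

-1/2


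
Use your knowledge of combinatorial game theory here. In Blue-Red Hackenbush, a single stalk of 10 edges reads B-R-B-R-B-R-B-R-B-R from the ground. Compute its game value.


Edges (from ground): B-R-B-R-B-R-B-R-B-R
By Berlekamp's sign-expansion rule, a Blue-Red Hackenbush stalk has the value of the surreal number whose sign sequence is the edge sequence with B -> + and R -> -.
Sign sequence: +-+-+-+-+-
Trace the sign expansion in the surreal number tree, starting from 0:
Edge 1: B (sign +) -> bounds (0, +inf), value = 1
Edge 2: R (sign -) -> bounds (0, 1), value = 1/2
Edge 3: B (sign +) -> bounds (1/2, 1), value = 3/4
Edge 4: R (sign -) -> bounds (1/2, 3/4), value = 5/8
Edge 5: B (sign +) -> bounds (5/8, 3/4), value = 11/16
Edge 6: R (sign -) -> bounds (5/8, 11/16), value = 21/32
Edge 7: B (sign +) -> bounds (21/32, 11/16), value = 43/64
Edge 8: R (sign -) -> bounds (21/32, 43/64), value = 85/128
Edge 9: B (sign +) -> bounds (85/128, 43/64), value = 171/256
Edge 10: R (sign -) -> bounds (85/128, 171/256), value = 341/512
Game value = 341/512

341/512


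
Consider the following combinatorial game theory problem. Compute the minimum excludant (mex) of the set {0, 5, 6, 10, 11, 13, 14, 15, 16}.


Set = {0, 5, 6, 10, 11, 13, 14, 15, 16}
0 is in the set.
1 is NOT in the set. This is the mex.
mex = 1

1


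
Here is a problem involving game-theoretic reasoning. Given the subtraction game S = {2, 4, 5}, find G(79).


The subtraction set is S = {2, 4, 5}.
G(k) = mex{ G(k - s) : s in S, s <= k }. We compute iteratively: G(0) = 0.
G(1) = mex({}) = 0
G(2) = mex({0}) = 1
G(3) = mex({0}) = 1
G(4) = mex({0, 1}) = 2
G(5) = mex({0, 1}) = 2
G(6) = mex({0, 1, 2}) = 3
G(7) = mex({1, 2}) = 0
G(8) = mex({1, 2, 3}) = 0
G(9) = mex({0, 2}) = 1
G(10) = mex({0, 2, 3}) = 1
G(11) = mex({0, 1, 3}) = 2
Observe that G(7)..G(11) = 0, 0, 1, 1, 2 repeats G(0)..G(4) = 0, 0, 1, 1, 2.
For k >= max(S) = 5, G(k) is determined by the previous 5 values G(k-5)..G(k-1); a window of 5 consecutive values has recurred shifted by 7, so by induction G(k + 7) = G(k) for all k >= 0: the sequence is periodic from the start with period 7.
One period: G(0..6) = 0, 0, 1, 1, 2, 2, 3.
79 mod 7 = 2, so G(79) = G(2) = 1.

1


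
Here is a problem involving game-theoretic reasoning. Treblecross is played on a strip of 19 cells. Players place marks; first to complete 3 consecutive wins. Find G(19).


Treblecross: place X on empty cells; 3-in-a-row wins.
Playing within two cells of an existing X lets the opponent win at once, so sensible play treats the cells i-2..i+2 around each X as dead. The player left with no safe cell loses, so this is a normal-play take-away game on strips of safe cells.
Placing X at cell i (0-indexed) of a strip of k safe cells leaves independent strips of sizes max(0, i-2) and max(0, k-i-3). Hence G(k) = mex{ G(max(0,i-2)) XOR G(max(0,k-i-3)) : 0 <= i < k }, with G(0) = 0.
G(1): splits (0,0):0^0=0 -> mex({0}) = 1
G(2): splits (0,0):0^0=0 -> mex({0}) = 1
G(3): splits (0,0):0^0=0 -> mex({0}) = 1
G(4): splits (0,1):0^1=1 (0,0):0^0=0 -> mex({0, 1}) = 2
G(5): splits (0,2):0^1=1 (0,1):0^1=1 (0,0):0^0=0 -> mex({0, 1}) = 2
G(6) = mex({1}) = 0
G(7) = mex({0, 1, 2}) = 3
G(8) = mex({0, 1, 2}) = 3
G(9) = mex({0, 2}) = 1
G(10) = mex({0, 2, 3}) = 1
G(11) = mex({0, 3}) = 1
G(12) = mex({1, 3}) = 0
G(13) = mex({0, 1, 2, 3}) = 4
G(14) = mex({0, 1, 2}) = 3
G(15) = mex({0, 1, 2}) = 3
G(16) = mex({0, 1, 2, 4}) = 3
G(17) = mex({0, 1, 3, 4}) = 2
G(18) = mex({0, 1, 3, 4}) = 2
G(19) = mex({0, 1, 3, 5}) = 2
Therefore G(19) = 2.

2


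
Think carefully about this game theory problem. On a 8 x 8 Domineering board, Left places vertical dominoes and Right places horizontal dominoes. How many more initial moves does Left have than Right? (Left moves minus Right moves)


Board is 8 x 8 (rows x cols).
Left (vertical) placements: (rows-1) * cols = 7 * 8 = 56
Right (horizontal) placements: rows * (cols-1) = 8 * 7 = 56
Advantage = Left - Right = 56 - 56 = 0

0


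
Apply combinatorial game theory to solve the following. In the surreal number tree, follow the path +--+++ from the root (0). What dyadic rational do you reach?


Sign expansion: +--+++
Rule: track bounds (lo, hi), initially (-inf, +inf). On '+', the current value becomes lo and we move to the simplest number in (value, hi): value + 1 if hi = +inf, otherwise the midpoint (value + hi)/2. On '-', the current value becomes hi and we move to value - 1 if lo = -inf, otherwise the midpoint (lo + value)/2.
Start at 0.
Step 1: sign = +, move right. Bounds: (0, +inf). Value = 1
Step 2: sign = -, move left. Bounds: (0, 1). Value = 1/2
Step 3: sign = -, move left. Bounds: (0, 1/2). Value = 1/4
Step 4: sign = +, move right. Bounds: (1/4, 1/2). Value = 3/8
Step 5: sign = +, move right. Bounds: (3/8, 1/2). Value = 7/16
Step 6: sign = +, move right. Bounds: (7/16, 1/2). Value = 15/32
The surreal number with sign expansion +--+++ is 15/32.

15/32


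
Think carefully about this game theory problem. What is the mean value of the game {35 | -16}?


Game = {35 | -16}, a switch {a | b} with numbers a > b.
Its thermograph has left wall a - t and right wall b + t, which meet at t = (a - b)/2, where both equal (a + b)/2. So the mast (mean value) is at (a + b)/2.
Mean = (35 + (-16))/2 = 19/2 = 19/2

19/2


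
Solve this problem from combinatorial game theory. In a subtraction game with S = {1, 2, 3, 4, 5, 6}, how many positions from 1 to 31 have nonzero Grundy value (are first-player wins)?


Subtraction set S = {1, 2, 3, 4, 5, 6}, so G(n) = n mod 7.
G(n) = 0 when n is a multiple of 7.
Multiples of 7 in [1, 31]: 4
N-positions (nonzero Grundy) = 31 - 4 = 27

27


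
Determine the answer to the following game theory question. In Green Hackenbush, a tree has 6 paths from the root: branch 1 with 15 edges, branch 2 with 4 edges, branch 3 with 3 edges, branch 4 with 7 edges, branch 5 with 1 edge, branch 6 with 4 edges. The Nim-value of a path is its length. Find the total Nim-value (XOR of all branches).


The tree has 6 branches from the ground vertex.
In Green Hackenbush, the Nim-value of a simple path of length k is k.
Branch 1: length 15, Nim-value = 15
Branch 2: length 4, Nim-value = 4
Branch 3: length 3, Nim-value = 3
Branch 4: length 7, Nim-value = 7
Branch 5: length 1, Nim-value = 1
Branch 6: length 4, Nim-value = 4
Total Nim-value = XOR of all branch values:
0 XOR 15 = 15
15 XOR 4 = 11
11 XOR 3 = 8
8 XOR 7 = 15
15 XOR 1 = 14
14 XOR 4 = 10
Nim-value of the tree = 10

10


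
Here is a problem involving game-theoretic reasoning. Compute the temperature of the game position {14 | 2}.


The game is {14 | 2}, a switch {a | b} with numbers a > b.
Cooling {a | b} by t gives {a - t | b + t}, which stops being hot when a - t = b + t, i.e. at t = (a - b)/2. So the temperature of a switch is (a - b)/2.
Temperature = (Left option - Right option) / 2
= (14 - (2)) / 2
= 12 / 2
= 6

6


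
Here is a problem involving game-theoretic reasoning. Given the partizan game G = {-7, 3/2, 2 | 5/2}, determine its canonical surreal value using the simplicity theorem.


Left options: {-7, 3/2, 2}, max = 2
Right options: {5/2}, min = 5/2
All options are numbers and max(Left) < min(Right), so by the simplicity theorem the value is the simplest (earliest-born) number strictly between 2 and 5/2.
No integer lies strictly between 2 and 5/2, so the value is the dyadic rational m/2^k in the interval with the smallest k (then m odd); search k = 1, 2, ...:
Denominator 2: no odd multiple of 1/2 lies strictly between 2 and 5/2.
Denominator 4: 9/4 lies strictly between 2 and 5/2 -- found.
The simplest number in the interval is 9/4.
Game value = 9/4

9/4


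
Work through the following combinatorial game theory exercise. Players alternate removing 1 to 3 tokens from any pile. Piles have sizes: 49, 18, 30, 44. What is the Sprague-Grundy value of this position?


Subtraction set: {1, 2, 3}
For this subtraction set, G(n) = n mod 4 (period = max + 1 = 4).
Pile 1 (size 49): G(49) = 49 mod 4 = 1
Pile 2 (size 18): G(18) = 18 mod 4 = 2
Pile 3 (size 30): G(30) = 30 mod 4 = 2
Pile 4 (size 44): G(44) = 44 mod 4 = 0
Total Grundy value = XOR of all: 1 XOR 2 XOR 2 XOR 0 = 1

1


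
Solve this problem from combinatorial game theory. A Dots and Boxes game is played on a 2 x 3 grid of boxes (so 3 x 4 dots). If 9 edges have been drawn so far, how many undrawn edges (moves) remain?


Grid: 2 x 3 boxes, i.e. 3 rows and 4 columns of dots.
Horizontal edges: (rows + 1) * cols = 3 * 3 = 9
Vertical edges: rows * (cols + 1) = 2 * 4 = 8
Total edges: 9 + 8 = 17
Edges drawn: 9
Remaining: 17 - 9 = 8

8


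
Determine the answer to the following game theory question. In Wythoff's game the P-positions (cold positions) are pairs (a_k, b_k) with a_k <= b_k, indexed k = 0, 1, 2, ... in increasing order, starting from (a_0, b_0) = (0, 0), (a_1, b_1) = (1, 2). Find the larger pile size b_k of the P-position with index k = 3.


By Wythoff's theorem, a_k = floor(k * phi) and b_k = floor(k * phi^2) = a_k + k, where phi = (1 + sqrt(5))/2 is the golden ratio.
phi = (1 + sqrt(5))/2 = 1.618034
phi^2 = phi + 1 = 2.618034
k = 3
k * phi^2 = 3 * 2.618034 = 7.854102
b_3 = floor(k * phi^2) = 7 (check: a_3 + k = 4 + 3 = 7)

7


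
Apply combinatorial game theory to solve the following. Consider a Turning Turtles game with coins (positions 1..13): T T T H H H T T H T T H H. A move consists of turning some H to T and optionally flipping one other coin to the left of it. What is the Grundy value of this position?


Coins: T T T H H H T T H T T H H
Key fact: a single head at position k behaves exactly like a Nim heap of size k (turning it to T and optionally flipping a coin at j < k corresponds to moving the heap from k to j, or to 0), and heads combine as a disjunctive sum (two heads at the same place would cancel, matching j XOR j = 0). So the Nim-value is the XOR of the 1-indexed positions of the heads.
Face-up positions (1-indexed): [4, 5, 6, 9, 12, 13]
XOR 0 with 4: 0 XOR 4 = 4
XOR 4 with 5: 4 XOR 5 = 1
XOR 1 with 6: 1 XOR 6 = 7
XOR 7 with 9: 7 XOR 9 = 14
XOR 14 with 12: 14 XOR 12 = 2
XOR 2 with 13: 2 XOR 13 = 15
Nim-value = 15

15


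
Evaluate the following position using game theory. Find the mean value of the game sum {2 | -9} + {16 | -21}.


G1 = {2 | -9}, G2 = {16 | -21}
Each is a switch {a | b} with numbers a > b; its mean value is (a + b)/2, and mean value is additive over game sums: m(G1 + G2) = m(G1) + m(G2).
Mean of G1 = (2 + (-9))/2 = -7/2 = -7/2
Mean of G2 = (16 + (-21))/2 = -5/2 = -5/2
Mean of G1 + G2 = -7/2 + -5/2 = -6

-6


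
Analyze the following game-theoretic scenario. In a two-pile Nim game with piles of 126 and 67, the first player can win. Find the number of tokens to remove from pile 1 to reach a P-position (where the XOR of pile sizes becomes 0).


Piles: 126 and 67
Current XOR: 126 XOR 67 = 61 (non-zero, so this is an N-position).
To make the XOR zero, we need to find a move that balances the piles.
For pile 1 (size 126): target = 126 XOR 61 = 67
We reduce pile 1 from 126 to 67.
Tokens removed: 126 - 67 = 59
Verification: 67 XOR 67 = 0

59


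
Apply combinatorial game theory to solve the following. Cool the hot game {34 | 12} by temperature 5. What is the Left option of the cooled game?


Original game: {34 | 12} (a switch {a | b} with a > b).
Cooling by t (for t below the temperature (a - b)/2 = 11) taxes each move by t: {a | b} cooled by t is {a - t | b + t}.
Cooling amount: t = 5
Cooled Left option: 34 - 5 = 29
Cooled Right option: 12 + 5 = 17
Cooled game: {29 | 17}
Left option = 29

29


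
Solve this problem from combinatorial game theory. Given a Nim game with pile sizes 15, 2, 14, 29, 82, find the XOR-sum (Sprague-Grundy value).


We need the XOR (exclusive or) of all pile sizes.
After XOR-ing pile 1 (size 15): 0 XOR 15 = 15
After XOR-ing pile 2 (size 2): 15 XOR 2 = 13
After XOR-ing pile 3 (size 14): 13 XOR 14 = 3
After XOR-ing pile 4 (size 29): 3 XOR 29 = 30
After XOR-ing pile 5 (size 82): 30 XOR 82 = 76
The Nim-value of this position is 76.

76


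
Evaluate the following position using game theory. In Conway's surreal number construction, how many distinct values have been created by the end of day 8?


Day 0: {|} = 0 is born. Count = 1.
Day n: the number of surreal numbers born by day n is 2^(n+1) - 1.
By day 0: 2^1 - 1 = 1
By day 1: 2^2 - 1 = 3
By day 2: 2^3 - 1 = 7
By day 3: 2^4 - 1 = 15
By day 4: 2^5 - 1 = 31
By day 5: 2^6 - 1 = 63
By day 6: 2^7 - 1 = 127
By day 7: 2^8 - 1 = 255
By day 8: 2^9 - 1 = 511
By day 8: 511 surreal numbers.

511


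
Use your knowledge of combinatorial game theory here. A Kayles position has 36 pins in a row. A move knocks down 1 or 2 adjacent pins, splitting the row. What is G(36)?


Kayles: a move removes 1 or 2 adjacent pins from a contiguous row.
Removing pins from a row of k leaves two independent rows (a, b) with a + b = k - 1 (one pin) or a + b = k - 2 (two pins); an end removal gives a = 0.
By Sprague-Grundy, G(k) = mex{ G(a) XOR G(b) } over all these splits. G(0) = 0.
G(1): splits (0,0):0^0=0 -> mex({0}) = 1
G(2): splits (0,1):0^1=1 (0,0):0^0=0 -> mex({0, 1}) = 2
G(3): splits (0,2):0^2=2 (1,1):1^1=0 (0,1):0^1=1 -> mex({0, 1, 2}) = 3
G(4): splits (0,3):0^3=3 (1,2):1^2=3 (0,2):0^2=2 (1,1):1^1=0 -> mex({0, 2, 3}) = 1
G(5): splits (0,4):0^1=1 (1,3):1^3=2 (2,2):2^2=0 (0,3):0^3=3 (1,2):1^2=3 -> mex({0, 1, 2, 3}) = 4
G(6) = mex({0, 1, 2, 4}) = 3
G(7) = mex({0, 1, 3, 4, 5}) = 2
G(8) = mex({0, 2, 3, 5, 6}) = 1
G(9) = mex({0, 1, 2, 3, 6, 7}) = 4
G(10) = mex({0, 1, 3, 4, 5, 7}) = 2
G(11) = mex({0, 1, 2, 3, 4, 5}) = 6
G(12) = mex({0, 1, 2, 3, 5, 6, 7}) = 4
G(13) = mex({0, 2, 3, 4, 6, 7}) = 1
G(14) = mex({0, 1, 4, 5, 6, 7}) = 2
G(15) = mex({0, 1, 2, 3, 4, 5, 6}) = 7
G(16) = mex({0, 2, 3, 5, 6, 7}) = 1
G(17) = mex({0, 1, 2, 3, 5, 6, 7}) = 4
G(18) = mex({0, 1, 2, 4, 5, 6}) = 3
G(19) = mex({0, 1, 3, 4, 5, 7}) = 2
G(20) = mex({0, 2, 3, 4, 5, 6, 7}) = 1
G(21) = mex({0, 1, 2, 3, 5, 6, 7}) = 4
G(22) = mex({0, 1, 2, 3, 4, 5, 7}) = 6
G(23) = mex({0, 1, 2, 3, 4, 5, 6}) = 7
G(24) = mex({0, 1, 2, 3, 5, 6, 7}) = 4
G(25) = mex({0, 2, 3, 4, 6, 7}) = 1
G(26) = mex({0, 1, 3, 4, 5, 6, 7}) = 2
G(27) = mex({0, 1, 2, 3, 4, 5, 6, 7}) = 8
G(28) = mex({0, 1, 2, 3, 4, 6, 7, 8}) = 5
G(29) = mex({0, 1, 2, 3, 5, 6, 7, 8, 9}) = 4
G(30) = mex({0, 1, 2, 3, 4, 5, 6, 9, 10}) = 7
G(31) = mex({0, 1, 3, 4, 5, 7, 10, 11}) = 2
G(32) = mex({0, 2, 3, 4, 5, 6, 7, 9, 11}) = 1
G(33) = mex({0, 1, 2, 3, 4, 5, 6, 7, 9, 12}) = 8
G(34) = mex({0, 1, 2, 3, 4, 5, 7, 8, 11, 12}) = 6
G(35) = mex({0, 1, 2, 3, 4, 5, 6, 8, 9, 10, 11}) = 7
G(36) = mex({0, 1, 2, 3, 5, 6, 7, 9, 10}) = 4
Therefore G(36) = 4.

4


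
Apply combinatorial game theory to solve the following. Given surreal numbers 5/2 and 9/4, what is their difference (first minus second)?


x = 5/2, y = 9/4
Converting to common denominator: 4
x = 10/4, y = 9/4
x - y = 5/2 - 9/4 = 1/4

1/4


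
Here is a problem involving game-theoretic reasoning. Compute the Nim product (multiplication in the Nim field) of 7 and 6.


Nim multiplication is bilinear over XOR: (u XOR v) * w = (u*w) XOR (v*w).
So we split each operand into its bit components and XOR the pairwise Nim products.
7 = 1 + 2 + 4 (as XOR of powers of 2).
6 = 2 + 4 (as XOR of powers of 2).
Using the standard Nim-product table on single bits:
  2*2 = 3,   2*4 = 8,   2*8 = 12,
  4*4 = 6,   4*8 = 11,  8*8 = 13,
and  1*x = x (identity), k*l = l*k (commutative).
Pairwise Nim products:
  1 * 2 = 2
  1 * 4 = 4
  2 * 2 = 3
  2 * 4 = 8
  4 * 2 = 8
  4 * 4 = 6
XOR them: 2 XOR 4 XOR 3 XOR 8 XOR 8 XOR 6 = 3.
Result: 7 * 6 = 3 (in Nim).

3


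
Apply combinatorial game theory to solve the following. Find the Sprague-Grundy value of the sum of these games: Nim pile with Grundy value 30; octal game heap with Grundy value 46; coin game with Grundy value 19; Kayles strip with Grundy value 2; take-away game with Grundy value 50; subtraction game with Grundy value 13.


By the Sprague-Grundy theorem, the Grundy value of a sum of games is the XOR of individual Grundy values.
Nim pile: Grundy value = 30. Running XOR: 0 XOR 30 = 30
octal game heap: Grundy value = 46. Running XOR: 30 XOR 46 = 48
coin game: Grundy value = 19. Running XOR: 48 XOR 19 = 35
Kayles strip: Grundy value = 2. Running XOR: 35 XOR 2 = 33
take-away game: Grundy value = 50. Running XOR: 33 XOR 50 = 19
subtraction game: Grundy value = 13. Running XOR: 19 XOR 13 = 30
The combined Grundy value is 30.

30


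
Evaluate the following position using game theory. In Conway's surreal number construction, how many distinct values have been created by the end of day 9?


Day 0: {|} = 0 is born. Count = 1.
Day n: the number of surreal numbers born by day n is 2^(n+1) - 1.
By day 0: 2^1 - 1 = 1
By day 1: 2^2 - 1 = 3
By day 2: 2^3 - 1 = 7
By day 3: 2^4 - 1 = 15
By day 4: 2^5 - 1 = 31
By day 5: 2^6 - 1 = 63
By day 6: 2^7 - 1 = 127
By day 7: 2^8 - 1 = 255
By day 8: 2^9 - 1 = 511
By day 9: 2^10 - 1 = 1023
By day 9: 1023 surreal numbers.

1023


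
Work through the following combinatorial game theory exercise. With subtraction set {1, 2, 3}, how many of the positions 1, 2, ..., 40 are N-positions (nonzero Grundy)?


Subtraction set S = {1, 2, 3}, so G(n) = n mod 4.
G(n) = 0 when n is a multiple of 4.
Multiples of 4 in [1, 40]: 10
N-positions (nonzero Grundy) = 40 - 10 = 30

30


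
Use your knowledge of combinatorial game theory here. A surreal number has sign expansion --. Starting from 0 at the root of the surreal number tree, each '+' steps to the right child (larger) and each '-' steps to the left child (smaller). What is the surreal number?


Sign expansion: --
Rule: track bounds (lo, hi), initially (-inf, +inf). On '+', the current value becomes lo and we move to the simplest number in (value, hi): value + 1 if hi = +inf, otherwise the midpoint (value + hi)/2. On '-', the current value becomes hi and we move to value - 1 if lo = -inf, otherwise the midpoint (lo + value)/2.
Start at 0.
Step 1: sign = -, move left. Bounds: (-inf, 0). Value = -1
Step 2: sign = -, move left. Bounds: (-inf, -1). Value = -2
The surreal number with sign expansion -- is -2.

-2


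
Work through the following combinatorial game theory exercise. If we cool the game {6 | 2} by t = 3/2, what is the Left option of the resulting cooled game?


Original game: {6 | 2} (a switch {a | b} with a > b).
Cooling by t (for t below the temperature (a - b)/2 = 2) taxes each move by t: {a | b} cooled by t is {a - t | b + t}.
Cooling amount: t = 3/2
Cooled Left option: 6 - 3/2 = 9/2
Cooled Right option: 2 + 3/2 = 7/2
Cooled game: {9/2 | 7/2}
Left option = 9/2

9/2


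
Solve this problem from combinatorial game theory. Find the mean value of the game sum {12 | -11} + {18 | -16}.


G1 = {12 | -11}, G2 = {18 | -16}
Each is a switch {a | b} with numbers a > b; its mean value is (a + b)/2, and mean value is additive over game sums: m(G1 + G2) = m(G1) + m(G2).
Mean of G1 = (12 + (-11))/2 = 1/2 = 1/2
Mean of G2 = (18 + (-16))/2 = 2/2 = 1
Mean of G1 + G2 = 1/2 + 1 = 3/2

3/2


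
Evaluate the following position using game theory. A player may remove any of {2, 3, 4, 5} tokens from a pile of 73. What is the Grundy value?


The subtraction set is S = {2, 3, 4, 5}.
G(k) = mex{ G(k - s) : s in S, s <= k }. We compute iteratively: G(0) = 0.
G(1) = mex({}) = 0
G(2) = mex({0}) = 1
G(3) = mex({0}) = 1
G(4) = mex({0, 1}) = 2
G(5) = mex({0, 1}) = 2
G(6) = mex({0, 1, 2}) = 3
G(7) = mex({1, 2}) = 0
G(8) = mex({1, 2, 3}) = 0
G(9) = mex({0, 2, 3}) = 1
G(10) = mex({0, 2, 3}) = 1
G(11) = mex({0, 1, 3}) = 2
Observe that G(7)..G(11) = 0, 0, 1, 1, 2 repeats G(0)..G(4) = 0, 0, 1, 1, 2.
For k >= max(S) = 5, G(k) is determined by the previous 5 values G(k-5)..G(k-1); a window of 5 consecutive values has recurred shifted by 7, so by induction G(k + 7) = G(k) for all k >= 0: the sequence is periodic from the start with period 7.
One period: G(0..6) = 0, 0, 1, 1, 2, 2, 3.
73 mod 7 = 3, so G(73) = G(3) = 1.

1
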